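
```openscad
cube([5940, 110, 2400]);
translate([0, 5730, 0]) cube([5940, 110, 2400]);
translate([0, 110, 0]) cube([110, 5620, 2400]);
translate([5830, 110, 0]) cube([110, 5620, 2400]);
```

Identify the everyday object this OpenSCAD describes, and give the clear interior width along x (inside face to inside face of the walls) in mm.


A house (or room) frame. The interior width is 5720 mm.

Four 2400 mm walls enclosing a rectangle with no floor or roof — a room or house frame. Outside width is 5940 mm and wall thickness is 110 mm, so the interior width is 5940 − 2 × 110 = 5720 mm.


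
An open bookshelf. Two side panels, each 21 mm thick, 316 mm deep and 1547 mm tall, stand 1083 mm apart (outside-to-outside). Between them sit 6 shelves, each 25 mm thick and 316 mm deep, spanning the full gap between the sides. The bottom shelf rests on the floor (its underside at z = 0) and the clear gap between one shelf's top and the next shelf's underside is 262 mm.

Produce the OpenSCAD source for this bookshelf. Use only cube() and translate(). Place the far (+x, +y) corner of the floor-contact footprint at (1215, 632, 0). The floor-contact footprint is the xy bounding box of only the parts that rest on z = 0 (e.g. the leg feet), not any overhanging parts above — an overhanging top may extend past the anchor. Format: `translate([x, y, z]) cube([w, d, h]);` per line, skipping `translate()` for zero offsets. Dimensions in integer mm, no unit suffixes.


translate([132, 316, 0]) cube([21, 316, 1547]);
translate([1194, 316, 0]) cube([21, 316, 1547]);
translate([153, 316, 0]) cube([1041, 316, 25]);
translate([153, 316, 287]) cube([1041, 316, 25]);
translate([153, 316, 574]) cube([1041, 316, 25]);
translate([153, 316, 861]) cube([1041, 316, 25]);
translate([153, 316, 1148]) cube([1041, 316, 25]);
translate([153, 316, 1435]) cube([1041, 316, 25]);


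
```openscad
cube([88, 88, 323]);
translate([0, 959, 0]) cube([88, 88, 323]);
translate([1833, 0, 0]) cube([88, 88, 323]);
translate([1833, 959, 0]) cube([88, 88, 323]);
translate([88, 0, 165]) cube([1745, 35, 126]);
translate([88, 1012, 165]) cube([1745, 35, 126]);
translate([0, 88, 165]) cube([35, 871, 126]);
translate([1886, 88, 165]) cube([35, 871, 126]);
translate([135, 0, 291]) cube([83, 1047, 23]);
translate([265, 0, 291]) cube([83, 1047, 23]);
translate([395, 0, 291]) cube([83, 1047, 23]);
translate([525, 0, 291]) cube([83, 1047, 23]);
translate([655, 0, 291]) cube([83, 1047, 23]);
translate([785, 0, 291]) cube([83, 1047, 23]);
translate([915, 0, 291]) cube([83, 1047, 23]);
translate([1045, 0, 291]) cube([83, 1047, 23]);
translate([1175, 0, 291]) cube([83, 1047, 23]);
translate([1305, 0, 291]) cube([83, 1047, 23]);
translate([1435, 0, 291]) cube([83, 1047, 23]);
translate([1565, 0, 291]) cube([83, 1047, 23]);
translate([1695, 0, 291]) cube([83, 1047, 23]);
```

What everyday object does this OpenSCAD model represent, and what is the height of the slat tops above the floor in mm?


A bed frame. The slat-top height is 314 mm.

Four posts, four rails, and a row of slats — a bed frame. Slats sit on the rails at z = 165 + 126 = 291; with slat thickness 23, the top is 314 mm.


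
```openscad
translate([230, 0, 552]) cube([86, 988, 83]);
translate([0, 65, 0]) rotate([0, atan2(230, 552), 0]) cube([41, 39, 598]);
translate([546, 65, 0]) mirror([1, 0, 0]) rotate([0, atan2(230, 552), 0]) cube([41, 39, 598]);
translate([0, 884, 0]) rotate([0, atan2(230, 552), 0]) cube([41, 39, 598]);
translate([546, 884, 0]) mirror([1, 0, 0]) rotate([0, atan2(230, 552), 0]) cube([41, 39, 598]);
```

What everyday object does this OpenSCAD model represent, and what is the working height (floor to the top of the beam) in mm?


A sawhorse. The overall height is 635 mm.

A beam across two mirrored pairs of raked legs — a sawhorse. The beam's underside is at z = 552 (matching the legs' vertical rise in atan2(230, 552)) and the beam is 83 mm tall, so its top is at 552 + 83 = 635 mm. The raked legs top out at the beam's underside, so that is the highest point.


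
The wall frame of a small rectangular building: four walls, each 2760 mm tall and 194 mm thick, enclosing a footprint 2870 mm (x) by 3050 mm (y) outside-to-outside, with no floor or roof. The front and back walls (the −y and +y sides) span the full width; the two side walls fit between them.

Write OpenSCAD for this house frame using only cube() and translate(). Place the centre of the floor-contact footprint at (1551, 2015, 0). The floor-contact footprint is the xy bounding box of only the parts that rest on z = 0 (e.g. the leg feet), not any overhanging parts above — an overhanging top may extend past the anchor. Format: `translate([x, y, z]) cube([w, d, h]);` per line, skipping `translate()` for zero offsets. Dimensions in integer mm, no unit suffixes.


translate([116, 490, 0]) cube([2870, 194, 2760]);
translate([116, 3346, 0]) cube([2870, 194, 2760]);
translate([116, 684, 0]) cube([194, 2662, 2760]);
translate([2792, 684, 0]) cube([194, 2662, 2760]);


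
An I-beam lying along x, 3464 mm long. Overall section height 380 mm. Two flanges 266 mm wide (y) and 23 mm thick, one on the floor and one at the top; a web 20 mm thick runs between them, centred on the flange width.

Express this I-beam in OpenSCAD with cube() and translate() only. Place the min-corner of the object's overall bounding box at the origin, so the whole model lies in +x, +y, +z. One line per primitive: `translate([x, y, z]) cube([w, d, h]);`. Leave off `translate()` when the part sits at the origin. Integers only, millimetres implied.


cube([3464, 266, 23]);
translate([0, 123, 23]) cube([3464, 20, 334]);
translate([0, 0, 357]) cube([3464, 266, 23]);


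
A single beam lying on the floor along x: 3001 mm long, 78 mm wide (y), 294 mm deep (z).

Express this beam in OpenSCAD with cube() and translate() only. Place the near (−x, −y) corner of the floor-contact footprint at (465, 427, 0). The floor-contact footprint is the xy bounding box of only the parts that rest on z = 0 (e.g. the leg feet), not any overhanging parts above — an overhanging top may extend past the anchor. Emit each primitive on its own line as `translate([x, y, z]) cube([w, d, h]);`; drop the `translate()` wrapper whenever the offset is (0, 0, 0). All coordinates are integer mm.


translate([465, 427, 0]) cube([3001, 78, 294]);


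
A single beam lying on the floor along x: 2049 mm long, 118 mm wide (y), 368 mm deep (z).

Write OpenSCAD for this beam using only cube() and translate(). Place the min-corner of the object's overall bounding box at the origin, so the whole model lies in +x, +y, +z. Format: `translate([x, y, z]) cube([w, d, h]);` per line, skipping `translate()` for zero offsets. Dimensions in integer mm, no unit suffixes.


cube([2049, 118, 368]);


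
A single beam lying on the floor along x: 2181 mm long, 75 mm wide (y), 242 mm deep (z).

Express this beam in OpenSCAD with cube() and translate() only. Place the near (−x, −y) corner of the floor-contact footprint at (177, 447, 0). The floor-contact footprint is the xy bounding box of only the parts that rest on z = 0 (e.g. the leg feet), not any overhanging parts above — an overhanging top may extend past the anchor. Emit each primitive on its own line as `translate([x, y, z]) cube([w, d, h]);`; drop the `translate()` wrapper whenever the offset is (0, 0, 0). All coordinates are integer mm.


translate([177, 447, 0]) cube([2181, 75, 242]);


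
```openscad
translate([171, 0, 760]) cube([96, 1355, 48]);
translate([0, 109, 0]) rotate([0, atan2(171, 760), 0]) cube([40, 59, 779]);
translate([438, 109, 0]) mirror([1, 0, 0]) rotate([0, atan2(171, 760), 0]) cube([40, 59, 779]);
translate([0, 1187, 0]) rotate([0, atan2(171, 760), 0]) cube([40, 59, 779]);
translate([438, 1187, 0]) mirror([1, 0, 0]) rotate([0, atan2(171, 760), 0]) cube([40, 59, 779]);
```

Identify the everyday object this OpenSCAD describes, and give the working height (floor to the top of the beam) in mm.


A sawhorse. The overall height is 808 mm.

A beam across two mirrored pairs of raked legs — a sawhorse. The beam's underside is at z = 760 (matching the legs' vertical rise in atan2(171, 760)) and the beam is 48 mm tall, so its top is at 760 + 48 = 808 mm. The raked legs top out at the beam's underside, so that is the highest point.


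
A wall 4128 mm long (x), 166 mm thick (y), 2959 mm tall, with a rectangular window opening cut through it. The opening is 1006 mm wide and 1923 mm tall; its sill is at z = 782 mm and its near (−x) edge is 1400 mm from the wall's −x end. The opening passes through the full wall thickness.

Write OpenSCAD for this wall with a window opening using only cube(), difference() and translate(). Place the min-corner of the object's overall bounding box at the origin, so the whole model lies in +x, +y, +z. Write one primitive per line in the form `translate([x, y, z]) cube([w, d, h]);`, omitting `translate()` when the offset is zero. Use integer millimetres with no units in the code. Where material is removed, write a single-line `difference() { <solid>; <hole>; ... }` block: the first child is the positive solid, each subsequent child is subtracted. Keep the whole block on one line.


difference() { cube([4128, 166, 2959]); translate([1400, 0, 782]) cube([1006, 166, 1923]); }


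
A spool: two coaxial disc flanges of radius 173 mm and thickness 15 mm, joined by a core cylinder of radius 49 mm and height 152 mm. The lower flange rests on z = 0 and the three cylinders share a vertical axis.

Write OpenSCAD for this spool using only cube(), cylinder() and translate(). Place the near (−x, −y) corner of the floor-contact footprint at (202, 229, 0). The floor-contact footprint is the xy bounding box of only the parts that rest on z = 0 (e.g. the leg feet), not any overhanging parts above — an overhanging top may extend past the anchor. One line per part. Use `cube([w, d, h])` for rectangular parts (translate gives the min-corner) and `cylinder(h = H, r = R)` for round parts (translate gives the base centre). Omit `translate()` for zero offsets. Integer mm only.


translate([375, 402, 0]) cylinder(h = 15, r = 173);
translate([375, 402, 15]) cylinder(h = 152, r = 49);
translate([375, 402, 167]) cylinder(h = 15, r = 173);


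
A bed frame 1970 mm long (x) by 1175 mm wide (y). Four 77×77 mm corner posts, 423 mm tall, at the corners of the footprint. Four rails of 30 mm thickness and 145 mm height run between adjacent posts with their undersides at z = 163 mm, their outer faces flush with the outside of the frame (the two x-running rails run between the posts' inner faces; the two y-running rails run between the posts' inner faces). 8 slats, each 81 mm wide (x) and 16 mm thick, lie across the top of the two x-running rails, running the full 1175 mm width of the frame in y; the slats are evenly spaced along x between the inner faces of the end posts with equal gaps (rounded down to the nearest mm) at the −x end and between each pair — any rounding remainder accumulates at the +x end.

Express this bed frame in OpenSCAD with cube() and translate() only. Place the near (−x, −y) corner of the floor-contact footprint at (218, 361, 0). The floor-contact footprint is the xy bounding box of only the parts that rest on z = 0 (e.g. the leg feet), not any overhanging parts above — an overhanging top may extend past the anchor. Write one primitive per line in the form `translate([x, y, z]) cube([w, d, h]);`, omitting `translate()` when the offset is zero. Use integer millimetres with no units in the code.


translate([218, 361, 0]) cube([77, 77, 423]);
translate([218, 1459, 0]) cube([77, 77, 423]);
translate([2111, 361, 0]) cube([77, 77, 423]);
translate([2111, 1459, 0]) cube([77, 77, 423]);
translate([295, 361, 163]) cube([1816, 30, 145]);
translate([295, 1506, 163]) cube([1816, 30, 145]);
translate([218, 438, 163]) cube([30, 1021, 145]);
translate([2158, 438, 163]) cube([30, 1021, 145]);
translate([424, 361, 308]) cube([81, 1175, 16]);
translate([634, 361, 308]) cube([81, 1175, 16]);
translate([844, 361, 308]) cube([81, 1175, 16]);
translate([1054, 361, 308]) cube([81, 1175, 16]);
translate([1264, 361, 308]) cube([81, 1175, 16]);
translate([1474, 361, 308]) cube([81, 1175, 16]);
translate([1684, 361, 308]) cube([81, 1175, 16]);
translate([1894, 361, 308]) cube([81, 1175, 16]);


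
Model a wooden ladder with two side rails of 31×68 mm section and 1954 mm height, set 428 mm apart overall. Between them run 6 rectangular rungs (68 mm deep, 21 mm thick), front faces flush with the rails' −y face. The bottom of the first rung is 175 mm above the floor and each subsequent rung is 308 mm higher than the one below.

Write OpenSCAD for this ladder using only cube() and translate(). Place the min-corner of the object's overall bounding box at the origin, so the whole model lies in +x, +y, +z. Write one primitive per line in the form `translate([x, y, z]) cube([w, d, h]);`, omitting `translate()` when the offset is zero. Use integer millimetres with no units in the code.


cube([31, 68, 1954]);
translate([397, 0, 0]) cube([31, 68, 1954]);
translate([31, 0, 175]) cube([366, 68, 21]);
translate([31, 0, 483]) cube([366, 68, 21]);
translate([31, 0, 791]) cube([366, 68, 21]);
translate([31, 0, 1099]) cube([366, 68, 21]);
translate([31, 0, 1407]) cube([366, 68, 21]);
translate([31, 0, 1715]) cube([366, 68, 21]);


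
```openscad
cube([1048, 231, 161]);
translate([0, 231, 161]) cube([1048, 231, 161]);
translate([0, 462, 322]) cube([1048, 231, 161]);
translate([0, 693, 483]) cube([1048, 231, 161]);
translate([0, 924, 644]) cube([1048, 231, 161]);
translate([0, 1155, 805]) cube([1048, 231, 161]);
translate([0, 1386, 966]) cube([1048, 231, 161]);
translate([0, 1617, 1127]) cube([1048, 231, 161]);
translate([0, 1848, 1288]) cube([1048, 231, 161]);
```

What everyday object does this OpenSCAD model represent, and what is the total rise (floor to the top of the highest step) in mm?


A staircase. The total rise is 1449 mm.

9 identical blocks, each offset up and back from the previous — a staircase. Each step is 161 mm tall and there are 9 of them, so the total rise is 9 × 161 = 1449 mm.


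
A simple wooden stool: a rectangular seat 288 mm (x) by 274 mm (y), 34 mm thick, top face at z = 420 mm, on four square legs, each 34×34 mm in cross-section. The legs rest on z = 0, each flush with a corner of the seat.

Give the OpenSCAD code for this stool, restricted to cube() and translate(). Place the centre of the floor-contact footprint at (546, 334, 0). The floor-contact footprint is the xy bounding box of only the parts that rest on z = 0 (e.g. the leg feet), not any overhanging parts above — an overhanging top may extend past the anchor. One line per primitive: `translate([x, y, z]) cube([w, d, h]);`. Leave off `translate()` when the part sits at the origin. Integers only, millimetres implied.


translate([402, 197, 386]) cube([288, 274, 34]);
translate([402, 197, 0]) cube([34, 34, 386]);
translate([656, 197, 0]) cube([34, 34, 386]);
translate([402, 437, 0]) cube([34, 34, 386]);
translate([656, 437, 0]) cube([34, 34, 386]);


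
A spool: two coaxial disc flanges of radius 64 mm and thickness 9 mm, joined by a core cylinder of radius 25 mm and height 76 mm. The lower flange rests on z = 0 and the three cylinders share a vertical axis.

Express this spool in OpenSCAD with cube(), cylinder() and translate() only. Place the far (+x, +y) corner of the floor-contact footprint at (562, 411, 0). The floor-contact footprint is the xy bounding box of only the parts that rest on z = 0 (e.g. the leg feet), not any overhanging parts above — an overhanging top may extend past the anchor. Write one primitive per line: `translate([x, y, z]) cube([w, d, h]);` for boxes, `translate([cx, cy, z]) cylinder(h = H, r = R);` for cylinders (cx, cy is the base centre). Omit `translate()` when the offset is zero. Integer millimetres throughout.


translate([498, 347, 0]) cylinder(h = 9, r = 64);
translate([498, 347, 9]) cylinder(h = 76, r = 25);
translate([498, 347, 85]) cylinder(h = 9, r = 64);


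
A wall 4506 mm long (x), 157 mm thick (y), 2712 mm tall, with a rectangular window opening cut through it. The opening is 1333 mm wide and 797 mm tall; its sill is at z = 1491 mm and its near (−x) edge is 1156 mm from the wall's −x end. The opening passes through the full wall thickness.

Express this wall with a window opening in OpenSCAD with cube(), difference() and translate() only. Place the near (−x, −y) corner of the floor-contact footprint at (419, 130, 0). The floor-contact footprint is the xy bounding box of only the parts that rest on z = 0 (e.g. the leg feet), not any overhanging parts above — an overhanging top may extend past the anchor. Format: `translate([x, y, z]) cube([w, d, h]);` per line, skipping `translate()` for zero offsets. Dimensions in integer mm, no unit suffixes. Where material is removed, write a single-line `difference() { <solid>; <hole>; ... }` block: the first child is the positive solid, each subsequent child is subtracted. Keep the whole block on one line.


difference() { translate([419, 130, 0]) cube([4506, 157, 2712]); translate([1575, 130, 1491]) cube([1333, 157, 797]); }


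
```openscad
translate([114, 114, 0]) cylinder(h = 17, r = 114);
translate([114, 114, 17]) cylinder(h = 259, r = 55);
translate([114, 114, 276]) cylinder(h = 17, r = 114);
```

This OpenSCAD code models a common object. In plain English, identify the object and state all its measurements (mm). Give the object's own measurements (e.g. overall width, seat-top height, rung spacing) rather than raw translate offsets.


A spool: two coaxial disc flanges of radius 114 mm and thickness 17 mm, joined by a core cylinder of radius 55 mm and height 259 mm. The lower flange rests on z = 0 and the three cylinders share a vertical axis.


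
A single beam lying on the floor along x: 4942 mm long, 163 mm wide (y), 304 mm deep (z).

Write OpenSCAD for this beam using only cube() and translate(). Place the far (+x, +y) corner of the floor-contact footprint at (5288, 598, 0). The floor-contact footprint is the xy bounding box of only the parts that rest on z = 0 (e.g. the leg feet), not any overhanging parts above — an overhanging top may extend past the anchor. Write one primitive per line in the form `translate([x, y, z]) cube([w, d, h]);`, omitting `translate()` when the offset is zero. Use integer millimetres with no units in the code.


translate([346, 435, 0]) cube([4942, 163, 304]);


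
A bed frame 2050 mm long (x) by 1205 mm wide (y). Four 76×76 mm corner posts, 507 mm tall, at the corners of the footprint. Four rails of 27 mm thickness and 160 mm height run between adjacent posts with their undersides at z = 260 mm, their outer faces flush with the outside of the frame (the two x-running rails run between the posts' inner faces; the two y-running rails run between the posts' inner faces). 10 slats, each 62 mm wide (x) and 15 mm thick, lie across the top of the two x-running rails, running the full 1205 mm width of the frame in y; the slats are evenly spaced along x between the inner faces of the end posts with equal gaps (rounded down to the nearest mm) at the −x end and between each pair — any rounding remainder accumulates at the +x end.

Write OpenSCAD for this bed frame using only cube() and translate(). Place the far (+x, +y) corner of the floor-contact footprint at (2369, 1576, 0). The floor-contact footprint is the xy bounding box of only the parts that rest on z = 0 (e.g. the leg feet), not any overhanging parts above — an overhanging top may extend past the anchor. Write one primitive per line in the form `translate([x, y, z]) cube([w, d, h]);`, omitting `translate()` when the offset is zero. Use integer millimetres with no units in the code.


// slat z = rail_z + rail_h = 260 + 160 = 420
// slat gap = ⌊(1898 − 10·62) / 11⌋ = 116
translate([319, 371, 0]) cube([76, 76, 507]);
translate([319, 1500, 0]) cube([76, 76, 507]);
translate([2293, 371, 0]) cube([76, 76, 507]);
translate([2293, 1500, 0]) cube([76, 76, 507]);
translate([395, 371, 260]) cube([1898, 27, 160]);
translate([395, 1549, 260]) cube([1898, 27, 160]);
translate([319, 447, 260]) cube([27, 1053, 160]);
translate([2342, 447, 260]) cube([27, 1053, 160]);
translate([511, 371, 420]) cube([62, 1205, 15]);
translate([689, 371, 420]) cube([62, 1205, 15]);
translate([867, 371, 420]) cube([62, 1205, 15]);
translate([1045, 371, 420]) cube([62, 1205, 15]);
translate([1223, 371, 420]) cube([62, 1205, 15]);
translate([1401, 371, 420]) cube([62, 1205, 15]);
translate([1579, 371, 420]) cube([62, 1205, 15]);
translate([1757, 371, 420]) cube([62, 1205, 15]);
translate([1935, 371, 420]) cube([62, 1205, 15]);
translate([2113, 371, 420]) cube([62, 1205, 15]);


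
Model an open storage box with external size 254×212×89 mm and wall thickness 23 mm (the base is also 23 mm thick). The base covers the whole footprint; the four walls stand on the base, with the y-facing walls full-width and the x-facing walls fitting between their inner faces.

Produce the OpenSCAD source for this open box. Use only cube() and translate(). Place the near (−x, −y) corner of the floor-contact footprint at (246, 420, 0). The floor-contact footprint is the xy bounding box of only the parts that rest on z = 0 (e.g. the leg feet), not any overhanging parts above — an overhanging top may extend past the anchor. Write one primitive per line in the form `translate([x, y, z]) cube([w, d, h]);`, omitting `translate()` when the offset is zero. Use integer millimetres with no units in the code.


translate([246, 420, 0]) cube([254, 212, 23]);
translate([246, 420, 23]) cube([254, 23, 66]);
translate([246, 609, 23]) cube([254, 23, 66]);
translate([246, 443, 23]) cube([23, 166, 66]);
translate([477, 443, 23]) cube([23, 166, 66]);


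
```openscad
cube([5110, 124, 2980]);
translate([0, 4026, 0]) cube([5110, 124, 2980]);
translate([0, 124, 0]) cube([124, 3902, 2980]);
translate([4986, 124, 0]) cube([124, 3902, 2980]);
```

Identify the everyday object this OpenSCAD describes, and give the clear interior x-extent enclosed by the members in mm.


A house (or room) frame. The interior width is 4862 mm.

Four 2980 mm walls enclosing a rectangle with no floor or roof — a room or house frame. Outside width is 5110 mm and wall thickness is 124 mm, so the interior width is 5110 − 2 × 124 = 4862 mm.


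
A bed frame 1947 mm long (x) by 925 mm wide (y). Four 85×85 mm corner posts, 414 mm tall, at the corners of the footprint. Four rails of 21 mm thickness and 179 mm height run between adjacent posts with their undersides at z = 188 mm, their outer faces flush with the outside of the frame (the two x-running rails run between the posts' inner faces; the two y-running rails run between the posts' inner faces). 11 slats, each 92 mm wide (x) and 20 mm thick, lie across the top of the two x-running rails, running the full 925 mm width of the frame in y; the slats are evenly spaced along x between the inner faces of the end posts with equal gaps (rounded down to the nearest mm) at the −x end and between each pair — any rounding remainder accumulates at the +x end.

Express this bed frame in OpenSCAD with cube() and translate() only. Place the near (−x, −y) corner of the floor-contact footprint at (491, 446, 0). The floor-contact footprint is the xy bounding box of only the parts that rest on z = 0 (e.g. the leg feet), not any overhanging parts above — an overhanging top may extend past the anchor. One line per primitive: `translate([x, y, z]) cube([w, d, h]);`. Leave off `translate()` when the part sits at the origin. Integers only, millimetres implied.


translate([491, 446, 0]) cube([85, 85, 414]);
translate([491, 1286, 0]) cube([85, 85, 414]);
translate([2353, 446, 0]) cube([85, 85, 414]);
translate([2353, 1286, 0]) cube([85, 85, 414]);
translate([576, 446, 188]) cube([1777, 21, 179]);
translate([576, 1350, 188]) cube([1777, 21, 179]);
translate([491, 531, 188]) cube([21, 755, 179]);
translate([2417, 531, 188]) cube([21, 755, 179]);
translate([639, 446, 367]) cube([92, 925, 20]);
translate([794, 446, 367]) cube([92, 925, 20]);
translate([949, 446, 367]) cube([92, 925, 20]);
translate([1104, 446, 367]) cube([92, 925, 20]);
translate([1259, 446, 367]) cube([92, 925, 20]);
translate([1414, 446, 367]) cube([92, 925, 20]);
translate([1569, 446, 367]) cube([92, 925, 20]);
translate([1724, 446, 367]) cube([92, 925, 20]);
translate([1879, 446, 367]) cube([92, 925, 20]);
translate([2034, 446, 367]) cube([92, 925, 20]);
translate([2189, 446, 367]) cube([92, 925, 20]);


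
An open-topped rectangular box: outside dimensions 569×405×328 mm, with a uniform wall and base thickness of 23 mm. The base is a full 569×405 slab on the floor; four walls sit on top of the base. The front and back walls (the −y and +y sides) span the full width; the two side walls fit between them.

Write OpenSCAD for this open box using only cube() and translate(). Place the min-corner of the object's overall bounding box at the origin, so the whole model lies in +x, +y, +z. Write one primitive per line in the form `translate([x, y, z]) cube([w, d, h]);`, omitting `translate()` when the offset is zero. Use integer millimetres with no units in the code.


cube([569, 405, 23]);
translate([0, 0, 23]) cube([569, 23, 305]);
translate([0, 382, 23]) cube([569, 23, 305]);
translate([0, 23, 23]) cube([23, 359, 305]);
translate([546, 23, 23]) cube([23, 359, 305]);


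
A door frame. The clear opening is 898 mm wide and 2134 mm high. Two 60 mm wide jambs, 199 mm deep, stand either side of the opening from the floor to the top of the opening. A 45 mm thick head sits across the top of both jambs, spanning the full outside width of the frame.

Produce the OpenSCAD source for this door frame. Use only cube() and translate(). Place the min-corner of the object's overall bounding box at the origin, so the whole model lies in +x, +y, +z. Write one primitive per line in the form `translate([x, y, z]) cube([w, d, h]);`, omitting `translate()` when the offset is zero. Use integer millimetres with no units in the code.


cube([60, 199, 2134]);
translate([958, 0, 0]) cube([60, 199, 2134]);
translate([0, 0, 2134]) cube([1018, 199, 45]);


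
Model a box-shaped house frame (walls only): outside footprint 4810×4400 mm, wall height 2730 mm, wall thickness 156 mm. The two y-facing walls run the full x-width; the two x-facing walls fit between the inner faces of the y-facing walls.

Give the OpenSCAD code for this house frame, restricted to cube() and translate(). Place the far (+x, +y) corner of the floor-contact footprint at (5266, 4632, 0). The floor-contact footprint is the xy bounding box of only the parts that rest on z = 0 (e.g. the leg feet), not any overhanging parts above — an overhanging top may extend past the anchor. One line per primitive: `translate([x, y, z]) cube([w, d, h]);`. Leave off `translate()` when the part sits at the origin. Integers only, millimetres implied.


translate([456, 232, 0]) cube([4810, 156, 2730]);
translate([456, 4476, 0]) cube([4810, 156, 2730]);
translate([456, 388, 0]) cube([156, 4088, 2730]);
translate([5110, 388, 0]) cube([156, 4088, 2730]);


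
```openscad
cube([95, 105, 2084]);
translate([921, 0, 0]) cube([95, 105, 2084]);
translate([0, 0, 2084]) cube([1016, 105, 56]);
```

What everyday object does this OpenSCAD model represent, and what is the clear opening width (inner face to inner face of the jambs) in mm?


A door frame. The clear opening width is 826 mm.

Two 2084 mm tall posts with a header on top — a door frame. The left jamb is 95 mm wide at x = 0; the right jamb starts at x = 921. The clear opening is 921 − 95 = 826 mm.


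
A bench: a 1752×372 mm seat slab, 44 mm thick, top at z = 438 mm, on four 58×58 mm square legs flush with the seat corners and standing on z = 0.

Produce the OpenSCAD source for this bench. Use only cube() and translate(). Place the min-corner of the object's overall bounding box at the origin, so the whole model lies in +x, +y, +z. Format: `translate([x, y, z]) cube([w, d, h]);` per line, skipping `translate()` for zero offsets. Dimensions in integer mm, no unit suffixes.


translate([0, 0, 394]) cube([1752, 372, 44]);
cube([58, 58, 394]);
translate([0, 314, 0]) cube([58, 58, 394]);
translate([1694, 0, 0]) cube([58, 58, 394]);
translate([1694, 314, 0]) cube([58, 58, 394]);


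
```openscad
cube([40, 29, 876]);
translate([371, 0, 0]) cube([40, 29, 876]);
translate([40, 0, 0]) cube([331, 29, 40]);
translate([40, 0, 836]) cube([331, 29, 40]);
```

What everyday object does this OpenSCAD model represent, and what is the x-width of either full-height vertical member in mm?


A picture frame. The border width is 40 mm.

Four thin pieces enclosing a rectangular opening — a picture frame. The two full-height stiles are 876 mm tall; the top rail sits at z = 836 and is 40 mm tall, so the border above the opening is 876 − 836 = 40 mm, matching the stile x-width.


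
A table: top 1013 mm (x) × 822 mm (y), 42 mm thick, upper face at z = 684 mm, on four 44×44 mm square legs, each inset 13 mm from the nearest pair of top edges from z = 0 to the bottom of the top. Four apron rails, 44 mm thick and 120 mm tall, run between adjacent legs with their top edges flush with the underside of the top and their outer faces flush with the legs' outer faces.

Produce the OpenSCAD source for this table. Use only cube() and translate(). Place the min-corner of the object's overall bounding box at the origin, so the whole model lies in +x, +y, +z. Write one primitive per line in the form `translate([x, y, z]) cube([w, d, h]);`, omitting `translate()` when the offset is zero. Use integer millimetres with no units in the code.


translate([0, 0, 642]) cube([1013, 822, 42]);
translate([13, 13, 0]) cube([44, 44, 642]);
translate([956, 13, 0]) cube([44, 44, 642]);
translate([13, 765, 0]) cube([44, 44, 642]);
translate([956, 765, 0]) cube([44, 44, 642]);
translate([57, 13, 522]) cube([899, 44, 120]);
translate([57, 765, 522]) cube([899, 44, 120]);
translate([13, 57, 522]) cube([44, 708, 120]);
translate([956, 57, 522]) cube([44, 708, 120]);


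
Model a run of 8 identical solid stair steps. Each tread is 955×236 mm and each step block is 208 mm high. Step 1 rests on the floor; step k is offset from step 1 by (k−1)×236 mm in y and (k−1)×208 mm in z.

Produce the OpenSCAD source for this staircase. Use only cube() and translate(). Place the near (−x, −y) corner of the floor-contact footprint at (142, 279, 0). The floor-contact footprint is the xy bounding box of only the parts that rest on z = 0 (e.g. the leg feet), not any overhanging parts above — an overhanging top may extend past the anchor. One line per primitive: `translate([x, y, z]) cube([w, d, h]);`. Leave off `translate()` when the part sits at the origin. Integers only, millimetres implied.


translate([142, 279, 0]) cube([955, 236, 208]);
translate([142, 515, 208]) cube([955, 236, 208]);
translate([142, 751, 416]) cube([955, 236, 208]);
translate([142, 987, 624]) cube([955, 236, 208]);
translate([142, 1223, 832]) cube([955, 236, 208]);
translate([142, 1459, 1040]) cube([955, 236, 208]);
translate([142, 1695, 1248]) cube([955, 236, 208]);
translate([142, 1931, 1456]) cube([955, 236, 208]);


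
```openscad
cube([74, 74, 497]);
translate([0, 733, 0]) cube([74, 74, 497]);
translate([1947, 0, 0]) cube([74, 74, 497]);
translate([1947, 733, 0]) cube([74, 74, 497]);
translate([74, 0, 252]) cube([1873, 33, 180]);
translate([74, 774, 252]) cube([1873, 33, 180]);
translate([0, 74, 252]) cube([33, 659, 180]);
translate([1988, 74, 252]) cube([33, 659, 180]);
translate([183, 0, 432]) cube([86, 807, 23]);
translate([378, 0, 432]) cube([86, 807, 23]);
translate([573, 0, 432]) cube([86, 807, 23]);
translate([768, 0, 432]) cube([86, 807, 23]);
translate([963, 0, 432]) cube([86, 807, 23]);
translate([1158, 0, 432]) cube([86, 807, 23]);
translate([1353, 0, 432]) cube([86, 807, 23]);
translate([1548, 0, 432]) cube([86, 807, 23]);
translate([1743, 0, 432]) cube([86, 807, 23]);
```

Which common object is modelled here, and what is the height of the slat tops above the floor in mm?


A bed frame. The slat-top height is 455 mm.

Four posts, four rails, and a row of slats — a bed frame. Slats sit on the rails at z = 252 + 180 = 432; with slat thickness 23, the top is 455 mm.


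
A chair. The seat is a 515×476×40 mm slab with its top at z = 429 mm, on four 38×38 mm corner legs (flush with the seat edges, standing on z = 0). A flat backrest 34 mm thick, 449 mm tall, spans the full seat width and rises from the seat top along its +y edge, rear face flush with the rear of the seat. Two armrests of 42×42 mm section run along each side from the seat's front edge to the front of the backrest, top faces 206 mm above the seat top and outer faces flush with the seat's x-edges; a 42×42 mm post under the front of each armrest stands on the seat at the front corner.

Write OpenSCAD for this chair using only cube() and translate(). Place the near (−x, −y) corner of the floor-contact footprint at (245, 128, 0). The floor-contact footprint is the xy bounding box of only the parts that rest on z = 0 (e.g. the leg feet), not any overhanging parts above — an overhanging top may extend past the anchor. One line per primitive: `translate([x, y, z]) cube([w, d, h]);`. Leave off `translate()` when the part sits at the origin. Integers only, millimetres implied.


translate([245, 128, 389]) cube([515, 476, 40]);
translate([245, 128, 0]) cube([38, 38, 389]);
translate([722, 128, 0]) cube([38, 38, 389]);
translate([245, 566, 0]) cube([38, 38, 389]);
translate([722, 566, 0]) cube([38, 38, 389]);
translate([245, 570, 429]) cube([515, 34, 449]);
translate([245, 128, 593]) cube([42, 442, 42]);
translate([718, 128, 593]) cube([42, 442, 42]);
translate([245, 128, 429]) cube([42, 42, 164]);
translate([718, 128, 429]) cube([42, 42, 164]);


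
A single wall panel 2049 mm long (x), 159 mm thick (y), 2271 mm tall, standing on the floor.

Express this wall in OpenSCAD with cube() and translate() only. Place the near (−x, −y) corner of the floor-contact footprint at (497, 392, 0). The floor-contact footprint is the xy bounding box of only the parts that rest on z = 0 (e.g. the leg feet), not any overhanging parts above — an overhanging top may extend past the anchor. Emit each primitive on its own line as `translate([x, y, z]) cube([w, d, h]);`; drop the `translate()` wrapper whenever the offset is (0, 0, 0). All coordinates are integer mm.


translate([497, 392, 0]) cube([2049, 159, 2271]);


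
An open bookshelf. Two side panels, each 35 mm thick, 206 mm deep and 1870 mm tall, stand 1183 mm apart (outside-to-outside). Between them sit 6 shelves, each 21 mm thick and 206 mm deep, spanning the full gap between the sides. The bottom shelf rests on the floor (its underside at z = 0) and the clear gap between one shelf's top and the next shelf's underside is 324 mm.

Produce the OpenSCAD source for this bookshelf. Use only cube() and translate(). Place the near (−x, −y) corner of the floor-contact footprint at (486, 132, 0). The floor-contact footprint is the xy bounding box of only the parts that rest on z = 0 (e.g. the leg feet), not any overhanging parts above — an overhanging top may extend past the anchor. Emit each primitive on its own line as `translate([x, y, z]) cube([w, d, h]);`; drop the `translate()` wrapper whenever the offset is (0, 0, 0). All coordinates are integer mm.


translate([486, 132, 0]) cube([35, 206, 1870]);
translate([1634, 132, 0]) cube([35, 206, 1870]);
translate([521, 132, 0]) cube([1113, 206, 21]);
translate([521, 132, 345]) cube([1113, 206, 21]);
translate([521, 132, 690]) cube([1113, 206, 21]);
translate([521, 132, 1035]) cube([1113, 206, 21]);
translate([521, 132, 1380]) cube([1113, 206, 21]);
translate([521, 132, 1725]) cube([1113, 206, 21]);


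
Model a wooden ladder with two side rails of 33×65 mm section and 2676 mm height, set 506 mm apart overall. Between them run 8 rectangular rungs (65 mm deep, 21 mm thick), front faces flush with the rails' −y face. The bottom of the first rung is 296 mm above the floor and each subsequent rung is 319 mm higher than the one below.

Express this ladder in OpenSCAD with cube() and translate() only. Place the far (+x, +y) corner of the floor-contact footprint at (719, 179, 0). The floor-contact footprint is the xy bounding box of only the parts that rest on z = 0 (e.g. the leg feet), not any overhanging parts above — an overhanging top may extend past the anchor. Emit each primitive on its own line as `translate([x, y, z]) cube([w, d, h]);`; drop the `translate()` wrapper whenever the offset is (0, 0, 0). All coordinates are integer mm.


translate([213, 114, 0]) cube([33, 65, 2676]);
translate([686, 114, 0]) cube([33, 65, 2676]);
translate([246, 114, 296]) cube([440, 65, 21]);
translate([246, 114, 615]) cube([440, 65, 21]);
translate([246, 114, 934]) cube([440, 65, 21]);
translate([246, 114, 1253]) cube([440, 65, 21]);
translate([246, 114, 1572]) cube([440, 65, 21]);
translate([246, 114, 1891]) cube([440, 65, 21]);
translate([246, 114, 2210]) cube([440, 65, 21]);
translate([246, 114, 2529]) cube([440, 65, 21]);


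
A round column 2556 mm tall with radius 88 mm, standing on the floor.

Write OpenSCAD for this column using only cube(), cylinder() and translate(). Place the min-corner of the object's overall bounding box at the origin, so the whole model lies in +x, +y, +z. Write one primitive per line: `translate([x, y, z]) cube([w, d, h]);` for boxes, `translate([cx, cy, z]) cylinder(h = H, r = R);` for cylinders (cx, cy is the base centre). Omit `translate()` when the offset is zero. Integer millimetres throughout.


translate([88, 88, 0]) cylinder(h = 2556, r = 88);


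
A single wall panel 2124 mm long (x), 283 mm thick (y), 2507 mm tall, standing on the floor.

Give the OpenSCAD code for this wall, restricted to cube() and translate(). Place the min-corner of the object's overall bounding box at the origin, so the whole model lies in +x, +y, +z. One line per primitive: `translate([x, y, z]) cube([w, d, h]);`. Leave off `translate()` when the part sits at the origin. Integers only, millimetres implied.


cube([2124, 283, 2507]);


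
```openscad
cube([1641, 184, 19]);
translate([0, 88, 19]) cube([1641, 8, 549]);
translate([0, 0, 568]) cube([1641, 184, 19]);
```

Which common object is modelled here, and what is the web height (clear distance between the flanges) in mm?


An I-beam. The web height is 549 mm.

Two wide flanges with a thin centred web — an I-beam. Overall 587 mm minus two 19 mm flanges gives a web of 587 − 2·19 = 549 mm.


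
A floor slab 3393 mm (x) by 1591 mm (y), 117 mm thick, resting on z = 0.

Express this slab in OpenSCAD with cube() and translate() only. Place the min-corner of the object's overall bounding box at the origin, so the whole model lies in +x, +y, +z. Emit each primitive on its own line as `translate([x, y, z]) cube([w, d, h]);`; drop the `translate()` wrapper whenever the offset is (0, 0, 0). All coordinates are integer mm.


cube([3393, 1591, 117]);


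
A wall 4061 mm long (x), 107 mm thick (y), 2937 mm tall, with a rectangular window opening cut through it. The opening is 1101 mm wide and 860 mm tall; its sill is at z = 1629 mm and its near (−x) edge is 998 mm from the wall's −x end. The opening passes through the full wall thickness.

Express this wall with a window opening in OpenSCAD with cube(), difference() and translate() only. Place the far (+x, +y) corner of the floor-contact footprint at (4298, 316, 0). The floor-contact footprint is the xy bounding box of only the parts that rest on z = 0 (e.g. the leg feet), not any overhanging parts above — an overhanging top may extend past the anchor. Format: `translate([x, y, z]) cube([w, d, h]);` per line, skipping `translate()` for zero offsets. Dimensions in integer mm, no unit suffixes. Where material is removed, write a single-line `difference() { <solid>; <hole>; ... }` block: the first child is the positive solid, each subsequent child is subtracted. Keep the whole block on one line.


difference() { translate([237, 209, 0]) cube([4061, 107, 2937]); translate([1235, 209, 1629]) cube([1101, 107, 860]); }
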